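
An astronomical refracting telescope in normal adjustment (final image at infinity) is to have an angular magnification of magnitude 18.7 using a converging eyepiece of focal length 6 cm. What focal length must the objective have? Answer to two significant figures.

|M| = f_obj/|f_eye|, so f_obj = |M| x |f_eye| = 18.7 x 6 = 112.200 cm.

110 cm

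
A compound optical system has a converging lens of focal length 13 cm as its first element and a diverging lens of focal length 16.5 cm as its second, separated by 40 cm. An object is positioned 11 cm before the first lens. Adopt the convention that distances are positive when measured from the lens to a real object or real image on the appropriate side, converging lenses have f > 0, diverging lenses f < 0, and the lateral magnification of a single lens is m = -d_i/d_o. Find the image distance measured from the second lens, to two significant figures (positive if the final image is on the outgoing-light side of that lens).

Applying the thin-lens equation to the first lens, 1/13 = 1/11 + 1/d_i1, which gives d_i1 = -71.500 cm.
The intermediate image is virtual, 71.500 cm to the left of lens 1, so d_o2 = L - d_i1 = 40 - (-71.500) = 111.500 cm.
Applying the thin-lens equation again with f_2 = -16.5 cm and d_o2 = 111.500 cm gives d_i2 = -14.373 cm.

-14 cm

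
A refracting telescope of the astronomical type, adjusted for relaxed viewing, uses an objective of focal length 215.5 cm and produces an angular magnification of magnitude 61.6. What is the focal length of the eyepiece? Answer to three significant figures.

3.50 cm

|M| = f_obj/f_eye, so f_eye = f_obj/|M| = 215.5/61.6 = 3.498 cm.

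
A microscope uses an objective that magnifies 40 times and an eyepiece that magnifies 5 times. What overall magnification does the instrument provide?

The overall magnification of a compound microscope is the product of the objective and eyepiece magnifications:
M = M_obj x M_eye = 40 x 5 = 200.

200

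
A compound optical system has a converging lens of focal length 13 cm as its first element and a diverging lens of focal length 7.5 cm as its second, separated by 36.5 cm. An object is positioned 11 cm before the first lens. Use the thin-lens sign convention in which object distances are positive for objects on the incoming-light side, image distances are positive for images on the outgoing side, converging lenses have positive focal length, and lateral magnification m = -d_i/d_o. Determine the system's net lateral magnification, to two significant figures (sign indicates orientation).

0.42

Lens 1: 1/d_i1 = 1/f_1 - 1/d_o1 = 1/13 - 1/11 = -0.01399 cm^-1, so d_i1 = -71.500 cm.
m_1 = -(-71.500)/11 = 6.5000.
The intermediate image is virtual, 71.500 cm to the left of lens 1, so d_o2 = L - d_i1 = 36.5 - (-71.500) = 108.000 cm.
Lens 2: 1/d_i2 = 1/f_2 - 1/d_o2 = 1/(-7.5) - 1/(108.000) = -0.14259 cm^-1, so d_i2 = -7.013 cm.
m_2 = -(-7.013)/(108.000) = 0.0649.
Total m = m_1 x m_2 = (6.5000)(0.0649) = 0.4221.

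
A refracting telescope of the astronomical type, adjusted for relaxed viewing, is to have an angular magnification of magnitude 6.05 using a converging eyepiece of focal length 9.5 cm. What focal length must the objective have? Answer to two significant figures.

57 cm

|M| = f_obj/|f_eye|, so f_obj = |M| x |f_eye| = 6.05 x 9.5 = 57.475 cm.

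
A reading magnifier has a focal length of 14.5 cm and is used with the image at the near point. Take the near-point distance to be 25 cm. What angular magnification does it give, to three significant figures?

2.72

M = 1 + D/f = 1 + 25/14.5 = 2.724.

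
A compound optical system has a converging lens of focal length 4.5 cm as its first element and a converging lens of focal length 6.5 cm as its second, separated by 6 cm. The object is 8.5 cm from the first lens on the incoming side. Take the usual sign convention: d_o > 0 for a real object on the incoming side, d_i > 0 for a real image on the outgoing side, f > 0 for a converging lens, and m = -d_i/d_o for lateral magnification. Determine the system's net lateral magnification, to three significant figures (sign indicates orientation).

Lens 1: 1/d_i1 = 1/f_1 - 1/d_o1 = 1/4.5 - 1/8.5 = 0.10458 cm^-1, so d_i1 = 9.563 cm.
m_1 = -(9.563)/8.5 = -1.1250.
Since 9.563 cm > 6 cm, the first image lies past the second lens and serves as a virtual object: d_o2 = L - d_i1 = -3.563 cm.
Lens 2: 1/d_i2 = 1/f_2 - 1/d_o2 = 1/6.5 - 1/(-3.563) = 0.43455 cm^-1, so d_i2 = 2.301 cm.
m_2 = -(2.301)/(-3.563) = 0.6460.
Total m = m_1 x m_2 = (-1.1250)(0.6460) = -0.7267.

-0.727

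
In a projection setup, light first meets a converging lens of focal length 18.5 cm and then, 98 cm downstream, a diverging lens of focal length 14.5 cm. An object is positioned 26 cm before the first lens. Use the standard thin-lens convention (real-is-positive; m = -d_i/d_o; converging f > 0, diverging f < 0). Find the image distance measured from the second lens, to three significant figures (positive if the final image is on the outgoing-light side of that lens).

Lens 1: 1/d_i1 = 1/f_1 - 1/d_o1 = 1/18.5 - 1/26 = 0.01559 cm^-1, so d_i1 = 64.133 cm.
The intermediate image is 64.133 cm to the right of lens 1, so d_o2 = L - d_i1 = 98 - 64.133 = 33.867 cm.
Lens 2: 1/d_i2 = 1/f_2 - 1/d_o2 = 1/(-14.5) - 1/(33.867) = -0.09849 cm^-1, so d_i2 = -10.153 cm.

-10.2 cm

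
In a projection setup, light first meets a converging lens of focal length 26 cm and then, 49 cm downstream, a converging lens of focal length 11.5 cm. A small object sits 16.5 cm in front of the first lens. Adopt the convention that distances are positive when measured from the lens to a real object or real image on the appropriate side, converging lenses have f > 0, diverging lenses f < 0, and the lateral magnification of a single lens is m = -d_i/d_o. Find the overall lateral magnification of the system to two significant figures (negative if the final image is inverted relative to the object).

Lens 1: 1/d_i1 = 1/f_1 - 1/d_o1 = 1/26 - 1/16.5 = -0.02214 cm^-1, so d_i1 = -45.158 cm.
m_1 = -(-45.158)/16.5 = 2.7368.
The intermediate image is virtual, 45.158 cm to the left of lens 1, so d_o2 = L - d_i1 = 49 - (-45.158) = 94.158 cm.
Lens 2: 1/d_i2 = 1/f_2 - 1/d_o2 = 1/11.5 - 1/(94.158) = 0.07634 cm^-1, so d_i2 = 13.100 cm.
m_2 = -(13.100)/(94.158) = -0.1391.
Overall magnification: m = m_1 m_2 = -0.3808.

-0.38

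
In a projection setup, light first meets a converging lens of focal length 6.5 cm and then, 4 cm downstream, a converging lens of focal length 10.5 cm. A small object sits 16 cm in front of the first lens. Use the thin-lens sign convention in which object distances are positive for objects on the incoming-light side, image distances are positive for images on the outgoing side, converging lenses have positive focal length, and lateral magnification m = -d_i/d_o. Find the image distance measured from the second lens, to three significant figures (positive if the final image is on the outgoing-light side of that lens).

First lens: d_i1 = 1/(1/6.5 - 1/16) = 10.947 cm.
Since 10.947 cm > 4 cm, the first image lies past the second lens and serves as a virtual object: d_o2 = L - d_i1 = -6.947 cm.
Second lens: d_i2 = 1/(1/10.5 - 1/(-6.947)) = 4.181 cm.

4.18 cm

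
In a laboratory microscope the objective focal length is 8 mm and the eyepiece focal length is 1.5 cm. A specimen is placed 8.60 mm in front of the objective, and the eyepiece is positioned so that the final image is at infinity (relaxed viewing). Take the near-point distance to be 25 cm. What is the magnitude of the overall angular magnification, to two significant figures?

220

Convert to cm: f_obj = 8 mm = 0.8 cm; d_o = 8.60 mm = 0.86 cm.
Objective: 1/d_i = 1/f_obj - 1/d_o = 1/0.8 - 1/0.86 = 0.08721 cm^-1, so d_i = 11.467 cm.
m_obj = -d_i/d_o = -11.467/0.86 = -13.333.
Eyepiece angular magnification (image at infinity): M_eye = D/f_e = 25/1.5 = 16.667.
Overall M = m_obj x M_eye = (-13.333)(16.667) = -222.22.
|M| = 222.22.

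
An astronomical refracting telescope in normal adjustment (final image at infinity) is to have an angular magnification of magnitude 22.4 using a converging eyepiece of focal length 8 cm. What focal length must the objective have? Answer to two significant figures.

|M| = f_obj/|f_eye|, so f_obj = |M| x |f_eye| = 22.4 x 8 = 179.200 cm.

180 cm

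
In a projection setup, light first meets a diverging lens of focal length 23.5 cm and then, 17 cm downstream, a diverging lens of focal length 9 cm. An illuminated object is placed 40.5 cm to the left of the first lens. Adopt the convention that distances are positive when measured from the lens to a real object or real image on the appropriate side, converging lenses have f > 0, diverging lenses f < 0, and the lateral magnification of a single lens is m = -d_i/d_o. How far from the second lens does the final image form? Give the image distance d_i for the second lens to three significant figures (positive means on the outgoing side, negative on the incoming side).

-7.02 cm

Lens 1: 1/d_i1 = 1/f_1 - 1/d_o1 = 1/(-23.5) - 1/40.5 = -0.06724 cm^-1, so d_i1 = -14.871 cm.
With d_i1 < 0 the first image is virtual and lies on the object side; the object distance for lens 2 is d_o2 = 17 - (-14.871) = 31.871 cm.
Lens 2: 1/d_i2 = 1/f_2 - 1/d_o2 = 1/(-9) - 1/(31.871) = -0.14249 cm^-1, so d_i2 = -7.018 cm.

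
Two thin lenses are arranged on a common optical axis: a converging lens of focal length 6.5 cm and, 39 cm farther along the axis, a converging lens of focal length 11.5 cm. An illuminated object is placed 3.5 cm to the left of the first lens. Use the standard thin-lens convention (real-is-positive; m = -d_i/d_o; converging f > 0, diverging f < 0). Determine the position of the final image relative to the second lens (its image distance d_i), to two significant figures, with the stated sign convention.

15 cm

First lens: d_i1 = 1/(1/6.5 - 1/3.5) = -7.583 cm.
With d_i1 < 0 the first image is virtual and lies on the object side; the object distance for lens 2 is d_o2 = 39 - (-7.583) = 46.583 cm.
Second lens: d_i2 = 1/(1/11.5 - 1/(46.583)) = 15.270 cm.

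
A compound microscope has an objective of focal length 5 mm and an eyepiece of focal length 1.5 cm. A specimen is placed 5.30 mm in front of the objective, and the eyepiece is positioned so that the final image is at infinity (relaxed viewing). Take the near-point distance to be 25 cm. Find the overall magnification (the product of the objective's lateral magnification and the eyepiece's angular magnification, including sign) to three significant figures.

Convert to cm: f_obj = 5 mm = 0.5 cm; d_o = 5.30 mm = 0.53 cm.
Objective: 1/d_i = 1/f_obj - 1/d_o = 1/0.5 - 1/0.53 = 0.11321 cm^-1, so d_i = 8.833 cm.
m_obj = -d_i/d_o = -8.833/0.53 = -16.667.
Eyepiece angular magnification (image at infinity): M_eye = D/f_e = 25/1.5 = 16.667.
Overall M = m_obj x M_eye = (-16.667)(16.667) = -277.78.

-278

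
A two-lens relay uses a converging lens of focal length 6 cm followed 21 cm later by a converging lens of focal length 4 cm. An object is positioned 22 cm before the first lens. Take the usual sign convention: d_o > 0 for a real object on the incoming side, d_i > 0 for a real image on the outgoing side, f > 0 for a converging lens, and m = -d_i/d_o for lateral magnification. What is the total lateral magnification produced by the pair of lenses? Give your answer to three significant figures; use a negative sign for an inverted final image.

0.171

First lens: d_i1 = 1/(1/6 - 1/22) = 8.250 cm.
m_1 = -(8.250)/22 = -0.3750.
Object distance for lens 2: d_o2 = 21 - 8.250 = 12.750 cm.
Second lens: d_i2 = 1/(1/4 - 1/(12.750)) = 5.829 cm.
m_2 = -(5.829)/(12.750) = -0.4571.
Total m = m_1 x m_2 = (-0.3750)(-0.4571) = 0.1714.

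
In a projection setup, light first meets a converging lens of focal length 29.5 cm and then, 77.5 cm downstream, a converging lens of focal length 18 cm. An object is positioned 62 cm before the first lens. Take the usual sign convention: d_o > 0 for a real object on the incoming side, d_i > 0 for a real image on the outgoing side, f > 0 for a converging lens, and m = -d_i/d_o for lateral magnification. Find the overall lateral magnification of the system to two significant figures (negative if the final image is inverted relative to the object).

Lens 1: 1/d_i1 = 1/f_1 - 1/d_o1 = 1/29.5 - 1/62 = 0.01777 cm^-1, so d_i1 = 56.277 cm.
m_1 = -(56.277)/62 = -0.9077.
Object distance for lens 2: d_o2 = 77.5 - 56.277 = 21.223 cm.
Lens 2: 1/d_i2 = 1/f_2 - 1/d_o2 = 1/18 - 1/(21.223) = 0.00844 cm^-1, so d_i2 = 118.525 cm.
m_2 = -(118.525)/(21.223) = -5.5847.
Total m = m_1 x m_2 = (-0.9077)(-5.5847) = 5.0692.

5.1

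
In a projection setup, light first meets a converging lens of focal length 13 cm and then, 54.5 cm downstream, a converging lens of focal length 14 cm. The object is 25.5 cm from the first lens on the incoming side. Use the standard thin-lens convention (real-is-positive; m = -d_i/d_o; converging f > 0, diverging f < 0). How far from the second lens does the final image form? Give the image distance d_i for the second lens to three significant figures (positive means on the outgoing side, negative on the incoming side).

Lens 1: 1/d_i1 = 1/f_1 - 1/d_o1 = 1/13 - 1/25.5 = 0.03771 cm^-1, so d_i1 = 26.520 cm.
Object distance for lens 2: d_o2 = 54.5 - 26.520 = 27.980 cm.
Lens 2: 1/d_i2 = 1/f_2 - 1/d_o2 = 1/14 - 1/(27.980) = 0.03569 cm^-1, so d_i2 = 28.020 cm.

28.0 cm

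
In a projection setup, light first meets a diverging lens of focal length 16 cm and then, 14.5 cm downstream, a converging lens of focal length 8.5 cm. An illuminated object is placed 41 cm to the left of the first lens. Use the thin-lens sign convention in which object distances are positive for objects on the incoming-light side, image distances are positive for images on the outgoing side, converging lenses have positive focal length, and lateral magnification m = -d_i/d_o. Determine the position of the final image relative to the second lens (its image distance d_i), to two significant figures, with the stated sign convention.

13 cm

First lens: d_i1 = 1/(1/(-16) - 1/41) = -11.509 cm.
With d_i1 < 0 the first image is virtual and lies on the object side; the object distance for lens 2 is d_o2 = 14.5 - (-11.509) = 26.009 cm.
Second lens: d_i2 = 1/(1/8.5 - 1/(26.009)) = 12.627 cm.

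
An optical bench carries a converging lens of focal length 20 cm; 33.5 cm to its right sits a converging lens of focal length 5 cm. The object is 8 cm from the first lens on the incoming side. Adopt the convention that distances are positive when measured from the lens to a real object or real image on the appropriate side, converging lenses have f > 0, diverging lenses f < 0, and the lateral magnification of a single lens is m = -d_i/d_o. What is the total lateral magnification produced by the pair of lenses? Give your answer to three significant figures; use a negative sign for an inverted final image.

-0.199

Lens 1: 1/d_i1 = 1/f_1 - 1/d_o1 = 1/20 - 1/8 = -0.07500 cm^-1, so d_i1 = -13.333 cm.
m_1 = -(-13.333)/8 = 1.6667.
The intermediate image is virtual, 13.333 cm to the left of lens 1, so d_o2 = L - d_i1 = 33.5 - (-13.333) = 46.833 cm.
Lens 2: 1/d_i2 = 1/f_2 - 1/d_o2 = 1/5 - 1/(46.833) = 0.17865 cm^-1, so d_i2 = 5.598 cm.
m_2 = -(5.598)/(46.833) = -0.1195.
The system's lateral magnification is m_1 m_2 = (1.6667)(-0.1195) = -0.1992.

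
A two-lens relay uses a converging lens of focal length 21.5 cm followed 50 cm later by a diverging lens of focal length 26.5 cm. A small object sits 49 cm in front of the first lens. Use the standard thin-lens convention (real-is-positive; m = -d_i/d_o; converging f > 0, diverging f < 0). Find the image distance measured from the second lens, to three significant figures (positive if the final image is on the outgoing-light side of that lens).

Applying the thin-lens equation to the first lens, 1/21.5 = 1/49 + 1/d_i1, which gives d_i1 = 38.309 cm.
That image sits 11.691 cm in front of the second lens, so d_o2 = 11.691 cm.
Applying the thin-lens equation again with f_2 = -26.5 cm and d_o2 = 11.691 cm gives d_i2 = -8.112 cm.

-8.11 cm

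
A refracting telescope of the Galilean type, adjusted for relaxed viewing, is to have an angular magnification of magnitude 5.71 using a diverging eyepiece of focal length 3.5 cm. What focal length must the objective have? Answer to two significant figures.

20 cm

|M| = f_obj/|f_eye|, so f_obj = |M| x |f_eye| = 5.71 x 3.5 = 19.985 cm.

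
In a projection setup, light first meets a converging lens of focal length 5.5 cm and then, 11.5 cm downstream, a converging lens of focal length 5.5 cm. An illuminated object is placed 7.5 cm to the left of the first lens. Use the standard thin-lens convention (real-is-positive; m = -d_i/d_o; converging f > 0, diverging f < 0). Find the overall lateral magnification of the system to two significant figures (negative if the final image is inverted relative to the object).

-1.0

First lens: d_i1 = 1/(1/5.5 - 1/7.5) = 20.625 cm.
m_1 = -(20.625)/7.5 = -2.7500.
Since 20.625 cm > 11.5 cm, the first image lies past the second lens and serves as a virtual object: d_o2 = L - d_i1 = -9.125 cm.
Second lens: d_i2 = 1/(1/5.5 - 1/(-9.125)) = 3.432 cm.
m_2 = -(3.432)/(-9.125) = 0.3761.
Total m = m_1 x m_2 = (-2.7500)(0.3761) = -1.0342.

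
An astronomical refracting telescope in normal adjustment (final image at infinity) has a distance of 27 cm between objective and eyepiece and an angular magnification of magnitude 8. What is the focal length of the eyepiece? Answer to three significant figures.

In normal adjustment the tube length equals f_obj + f_eye and |M| = f_obj/f_eye.
So f_obj = 8 f_eye and 8 f_eye + f_eye = 27 cm, giving f_eye = 27/9 = 3.000 cm and f_obj = 24.000 cm.

3.00 cm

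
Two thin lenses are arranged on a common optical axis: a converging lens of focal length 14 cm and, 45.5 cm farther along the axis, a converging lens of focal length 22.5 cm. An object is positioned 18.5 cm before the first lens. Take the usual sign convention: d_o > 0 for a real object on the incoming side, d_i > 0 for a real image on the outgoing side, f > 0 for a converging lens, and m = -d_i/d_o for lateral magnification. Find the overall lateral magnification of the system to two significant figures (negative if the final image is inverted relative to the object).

-2.0

First lens: d_i1 = 1/(1/14 - 1/18.5) = 57.556 cm.
m_1 = -(57.556)/18.5 = -3.1111.
This image would form 57.556 cm past lens 1, i.e. 12.056 cm beyond lens 2, so it is a virtual object for lens 2: d_o2 = 45.5 - 57.556 = -12.056 cm.
Second lens: d_i2 = 1/(1/22.5 - 1/(-12.056)) = 7.850 cm.
m_2 = -(7.850)/(-12.056) = 0.6511.
Total m = m_1 x m_2 = (-3.1111)(0.6511) = -2.0257.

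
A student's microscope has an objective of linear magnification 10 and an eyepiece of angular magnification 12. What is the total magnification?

The overall magnification of a compound microscope is the product of the objective and eyepiece magnifications:
M = M_obj x M_eye = 10 x 12 = 120.

120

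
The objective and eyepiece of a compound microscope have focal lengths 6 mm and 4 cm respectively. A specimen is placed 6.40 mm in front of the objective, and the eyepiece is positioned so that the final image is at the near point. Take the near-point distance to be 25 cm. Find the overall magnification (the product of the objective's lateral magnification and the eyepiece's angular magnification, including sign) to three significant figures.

Convert to cm: f_obj = 6 mm = 0.6 cm; d_o = 6.40 mm = 0.64 cm.
Objective: 1/d_i = 1/f_obj - 1/d_o = 1/0.6 - 1/0.64 = 0.10417 cm^-1, so d_i = 9.600 cm.
m_obj = -d_i/d_o = -9.600/0.64 = -15.000.
Eyepiece angular magnification (image at near point): M_eye = 1 + D/f_e = 1 + 25/4 = 7.250.
Overall M = m_obj x M_eye = (-15.000)(7.250) = -108.75.

-109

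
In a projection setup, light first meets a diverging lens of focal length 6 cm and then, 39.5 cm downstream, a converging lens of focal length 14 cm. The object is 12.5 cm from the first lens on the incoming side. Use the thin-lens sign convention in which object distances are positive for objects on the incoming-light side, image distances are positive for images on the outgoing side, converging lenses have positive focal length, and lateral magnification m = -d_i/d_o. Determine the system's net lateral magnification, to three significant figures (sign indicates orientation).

-0.154

Applying the thin-lens equation to the first lens, 1/(-6) = 1/12.5 + 1/d_i1, which gives d_i1 = -4.054 cm.
Its lateral magnification is m_1 = -d_i1/d_o1 = -(-4.054)/12.5 = 0.3243.
With d_i1 < 0 the first image is virtual and lies on the object side; the object distance for lens 2 is d_o2 = 39.5 - (-4.054) = 43.554 cm.
Applying the thin-lens equation again with f_2 = 14 cm and d_o2 = 43.554 cm gives d_i2 = 20.632 cm.
m_2 = -(20.632)/(43.554) = -0.4737.
The system's lateral magnification is m_1 m_2 = (0.3243)(-0.4737) = -0.1536.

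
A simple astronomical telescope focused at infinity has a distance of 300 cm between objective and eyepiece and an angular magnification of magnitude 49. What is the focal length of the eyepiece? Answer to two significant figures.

In normal adjustment the tube length equals f_obj + f_eye and |M| = f_obj/f_eye.
So f_obj = 49 f_eye and 49 f_eye + f_eye = 300 cm, giving f_eye = 300/50 = 6.000 cm and f_obj = 294.000 cm.

6.0 cm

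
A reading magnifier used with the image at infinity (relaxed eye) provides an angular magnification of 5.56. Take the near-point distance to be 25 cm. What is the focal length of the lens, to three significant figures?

4.50 cm

For the image at infinity, M = D/f.
f = D/M = 25/5.56 = 4.496 cm.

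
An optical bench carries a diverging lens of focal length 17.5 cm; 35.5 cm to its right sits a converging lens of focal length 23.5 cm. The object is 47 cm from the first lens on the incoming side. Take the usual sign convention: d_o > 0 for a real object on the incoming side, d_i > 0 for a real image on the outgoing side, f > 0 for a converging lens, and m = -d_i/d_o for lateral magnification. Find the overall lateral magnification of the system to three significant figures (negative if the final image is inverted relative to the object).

First lens: d_i1 = 1/(1/(-17.5) - 1/47) = -12.752 cm.
m_1 = -(-12.752)/47 = 0.2713.
With d_i1 < 0 the first image is virtual and lies on the object side; the object distance for lens 2 is d_o2 = 35.5 - (-12.752) = 48.252 cm.
Second lens: d_i2 = 1/(1/23.5 - 1/(48.252)) = 45.811 cm.
m_2 = -(45.811)/(48.252) = -0.9494.
The system's lateral magnification is m_1 m_2 = (0.2713)(-0.9494) = -0.2576.

-0.258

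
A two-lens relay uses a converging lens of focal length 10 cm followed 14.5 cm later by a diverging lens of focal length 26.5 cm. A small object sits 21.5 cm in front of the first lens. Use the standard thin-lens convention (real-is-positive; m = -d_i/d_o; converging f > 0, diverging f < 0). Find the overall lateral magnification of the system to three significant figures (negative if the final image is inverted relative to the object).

-1.03

Applying the thin-lens equation to the first lens, 1/10 = 1/21.5 + 1/d_i1, which gives d_i1 = 18.696 cm.
Its lateral magnification is m_1 = -d_i1/d_o1 = -(18.696)/21.5 = -0.8696.
This image would form 18.696 cm past lens 1, i.e. 4.196 cm beyond lens 2, so it is a virtual object for lens 2: d_o2 = 14.5 - 18.696 = -4.196 cm.
Applying the thin-lens equation again with f_2 = -26.5 cm and d_o2 = -4.196 cm gives d_i2 = 4.985 cm.
m_2 = -(4.985)/(-4.196) = 1.1881.
The system's lateral magnification is m_1 m_2 = (-0.8696)(1.1881) = -1.0331.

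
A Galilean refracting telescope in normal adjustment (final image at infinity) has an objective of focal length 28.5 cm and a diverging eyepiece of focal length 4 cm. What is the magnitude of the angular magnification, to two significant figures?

7.1

|M| = f_obj/|f_eye| = 28.5/4 = 7.125.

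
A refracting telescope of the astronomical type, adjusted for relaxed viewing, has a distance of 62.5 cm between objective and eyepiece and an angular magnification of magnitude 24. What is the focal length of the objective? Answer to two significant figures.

In normal adjustment the tube length equals f_obj + f_eye and |M| = f_obj/f_eye.
So f_obj = 24 f_eye and 24 f_eye + f_eye = 62.5 cm, giving f_eye = 62.5/25 = 2.500 cm and f_obj = 60.000 cm.

60 cm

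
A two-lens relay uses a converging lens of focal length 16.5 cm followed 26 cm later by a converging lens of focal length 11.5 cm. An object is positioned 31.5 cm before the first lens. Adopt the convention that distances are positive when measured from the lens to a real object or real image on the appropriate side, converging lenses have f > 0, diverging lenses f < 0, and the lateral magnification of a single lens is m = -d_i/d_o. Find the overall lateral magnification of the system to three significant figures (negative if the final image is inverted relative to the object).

-0.628

Lens 1: 1/d_i1 = 1/f_1 - 1/d_o1 = 1/16.5 - 1/31.5 = 0.02886 cm^-1, so d_i1 = 34.650 cm.
m_1 = -(34.650)/31.5 = -1.1000.
This image would form 34.650 cm past lens 1, i.e. 8.650 cm beyond lens 2, so it is a virtual object for lens 2: d_o2 = 26 - 34.650 = -8.650 cm.
Lens 2: 1/d_i2 = 1/f_2 - 1/d_o2 = 1/11.5 - 1/(-8.650) = 0.20256 cm^-1, so d_i2 = 4.937 cm.
m_2 = -(4.937)/(-8.650) = 0.5707.
The system's lateral magnification is m_1 m_2 = (-1.1000)(0.5707) = -0.6278.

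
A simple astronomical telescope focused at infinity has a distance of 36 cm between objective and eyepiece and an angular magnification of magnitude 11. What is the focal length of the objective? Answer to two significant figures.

33 cm

In normal adjustment the tube length equals f_obj + f_eye and |M| = f_obj/f_eye.
So f_obj = 11 f_eye and 11 f_eye + f_eye = 36 cm, giving f_eye = 36/12 = 3.000 cm and f_obj = 33.000 cm.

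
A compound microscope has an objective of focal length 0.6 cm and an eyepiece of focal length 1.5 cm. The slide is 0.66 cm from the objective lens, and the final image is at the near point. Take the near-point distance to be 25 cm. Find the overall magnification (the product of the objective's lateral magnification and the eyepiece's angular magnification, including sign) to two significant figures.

-180

Objective: 1/d_i = 1/f_obj - 1/d_o = 1/0.6 - 1/0.66 = 0.15152 cm^-1, so d_i = 6.600 cm.
m_obj = -d_i/d_o = -6.600/0.66 = -10.000.
Eyepiece angular magnification (image at near point): M_eye = 1 + D/f_e = 1 + 25/1.5 = 17.667.
Overall M = m_obj x M_eye = (-10.000)(17.667) = -176.67.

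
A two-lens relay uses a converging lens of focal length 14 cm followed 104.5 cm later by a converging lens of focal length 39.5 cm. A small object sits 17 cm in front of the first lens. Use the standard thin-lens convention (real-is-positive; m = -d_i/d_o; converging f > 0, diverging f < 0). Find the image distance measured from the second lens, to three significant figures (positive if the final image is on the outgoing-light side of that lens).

Lens 1: 1/d_i1 = 1/f_1 - 1/d_o1 = 1/14 - 1/17 = 0.01261 cm^-1, so d_i1 = 79.333 cm.
Object distance for lens 2: d_o2 = 104.5 - 79.333 = 25.167 cm.
Lens 2: 1/d_i2 = 1/f_2 - 1/d_o2 = 1/39.5 - 1/(25.167) = -0.01442 cm^-1, so d_i2 = -69.355 cm.

-69.4 cm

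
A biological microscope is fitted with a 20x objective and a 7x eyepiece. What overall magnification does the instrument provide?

The overall magnification of a compound microscope is the product of the objective and eyepiece magnifications:
M = M_obj x M_eye = 20 x 7 = 140.

140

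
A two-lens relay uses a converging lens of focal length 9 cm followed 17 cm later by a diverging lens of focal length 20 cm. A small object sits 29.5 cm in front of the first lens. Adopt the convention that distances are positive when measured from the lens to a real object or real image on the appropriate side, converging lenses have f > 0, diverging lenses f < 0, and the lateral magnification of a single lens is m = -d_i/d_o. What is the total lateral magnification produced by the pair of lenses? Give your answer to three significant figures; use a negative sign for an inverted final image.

-0.365

Applying the thin-lens equation to the first lens, 1/9 = 1/29.5 + 1/d_i1, which gives d_i1 = 12.951 cm.
Its lateral magnification is m_1 = -d_i1/d_o1 = -(12.951)/29.5 = -0.4390.
Object distance for lens 2: d_o2 = 17 - 12.951 = 4.049 cm.
Applying the thin-lens equation again with f_2 = -20 cm and d_o2 = 4.049 cm gives d_i2 = -3.367 cm.
m_2 = -(-3.367)/(4.049) = 0.8316.
Overall magnification: m = m_1 m_2 = -0.3651.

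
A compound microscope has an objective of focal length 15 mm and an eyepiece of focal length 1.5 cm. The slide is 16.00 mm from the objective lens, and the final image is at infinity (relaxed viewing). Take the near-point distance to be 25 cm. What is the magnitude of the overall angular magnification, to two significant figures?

250

Convert to cm: f_obj = 15 mm = 1.5 cm; d_o = 16.00 mm = 1.60 cm.
Objective: 1/d_i = 1/f_obj - 1/d_o = 1/1.5 - 1/1.60 = 0.04167 cm^-1, so d_i = 24.000 cm.
m_obj = -d_i/d_o = -24.000/1.60 = -15.000.
Eyepiece angular magnification (image at infinity): M_eye = D/f_e = 25/1.5 = 16.667.
Overall M = m_obj x M_eye = (-15.000)(16.667) = -250.00.
|M| = 250.00.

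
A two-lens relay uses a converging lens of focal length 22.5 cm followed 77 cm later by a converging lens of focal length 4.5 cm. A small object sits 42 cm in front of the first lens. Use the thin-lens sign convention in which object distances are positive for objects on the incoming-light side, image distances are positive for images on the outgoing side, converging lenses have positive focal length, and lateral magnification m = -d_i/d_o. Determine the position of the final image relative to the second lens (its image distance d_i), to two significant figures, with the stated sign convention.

First lens: d_i1 = 1/(1/22.5 - 1/42) = 48.462 cm.
Object distance for lens 2: d_o2 = 77 - 48.462 = 28.538 cm.
Second lens: d_i2 = 1/(1/4.5 - 1/(28.538)) = 5.342 cm.

5.3 cm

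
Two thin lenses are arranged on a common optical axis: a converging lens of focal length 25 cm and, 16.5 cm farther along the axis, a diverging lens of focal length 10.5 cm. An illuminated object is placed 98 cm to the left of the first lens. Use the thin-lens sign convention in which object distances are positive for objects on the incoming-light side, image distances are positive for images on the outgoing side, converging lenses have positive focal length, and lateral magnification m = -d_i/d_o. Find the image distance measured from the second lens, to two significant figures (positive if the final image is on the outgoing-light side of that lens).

-27 cm

Lens 1: 1/d_i1 = 1/f_1 - 1/d_o1 = 1/25 - 1/98 = 0.02980 cm^-1, so d_i1 = 33.562 cm.
Since 33.562 cm > 16.5 cm, the first image lies past the second lens and serves as a virtual object: d_o2 = L - d_i1 = -17.062 cm.
Lens 2: 1/d_i2 = 1/f_2 - 1/d_o2 = 1/(-10.5) - 1/(-17.062) = -0.03663 cm^-1, so d_i2 = -27.302 cm.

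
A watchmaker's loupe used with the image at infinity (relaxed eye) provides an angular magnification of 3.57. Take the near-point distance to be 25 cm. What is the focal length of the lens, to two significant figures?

For the image at infinity, M = D/f.
f = D/M = 25/3.57 = 7.003 cm.

7.0 cm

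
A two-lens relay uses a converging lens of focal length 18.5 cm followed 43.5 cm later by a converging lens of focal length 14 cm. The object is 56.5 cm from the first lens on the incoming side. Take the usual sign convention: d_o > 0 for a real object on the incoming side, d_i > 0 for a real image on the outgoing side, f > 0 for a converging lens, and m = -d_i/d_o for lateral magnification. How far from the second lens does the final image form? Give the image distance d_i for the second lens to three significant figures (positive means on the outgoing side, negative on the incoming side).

Lens 1: 1/d_i1 = 1/f_1 - 1/d_o1 = 1/18.5 - 1/56.5 = 0.03635 cm^-1, so d_i1 = 27.507 cm.
Object distance for lens 2: d_o2 = 43.5 - 27.507 = 15.993 cm.
Lens 2: 1/d_i2 = 1/f_2 - 1/d_o2 = 1/14 - 1/(15.993) = 0.00890 cm^-1, so d_i2 = 112.323 cm.

112 cm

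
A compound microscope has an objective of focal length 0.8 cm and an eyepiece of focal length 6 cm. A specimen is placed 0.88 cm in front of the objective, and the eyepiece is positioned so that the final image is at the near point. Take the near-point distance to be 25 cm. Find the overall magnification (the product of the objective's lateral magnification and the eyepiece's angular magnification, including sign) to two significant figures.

-52

Objective: 1/d_i = 1/f_obj - 1/d_o = 1/0.8 - 1/0.88 = 0.11364 cm^-1, so d_i = 8.800 cm.
m_obj = -d_i/d_o = -8.800/0.88 = -10.000.
Eyepiece angular magnification (image at near point): M_eye = 1 + D/f_e = 1 + 25/6 = 5.167.
Overall M = m_obj x M_eye = (-10.000)(5.167) = -51.67.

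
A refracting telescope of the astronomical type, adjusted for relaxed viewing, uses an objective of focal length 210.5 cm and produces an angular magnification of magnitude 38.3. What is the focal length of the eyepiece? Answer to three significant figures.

5.50 cm

|M| = f_obj/f_eye, so f_eye = f_obj/|M| = 210.5/38.3 = 5.496 cm.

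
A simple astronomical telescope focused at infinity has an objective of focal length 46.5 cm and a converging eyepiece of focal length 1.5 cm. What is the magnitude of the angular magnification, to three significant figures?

31.0

|M| = f_obj/|f_eye| = 46.5/1.5 = 31.000.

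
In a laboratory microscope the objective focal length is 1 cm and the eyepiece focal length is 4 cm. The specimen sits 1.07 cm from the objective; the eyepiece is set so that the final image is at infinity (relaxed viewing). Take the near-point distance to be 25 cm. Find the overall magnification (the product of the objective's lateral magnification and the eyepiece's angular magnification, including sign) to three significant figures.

-89.3

Objective: 1/d_i = 1/f_obj - 1/d_o = 1/1 - 1/1.07 = 0.06542 cm^-1, so d_i = 15.286 cm.
m_obj = -d_i/d_o = -15.286/1.07 = -14.286.
Eyepiece angular magnification (image at infinity): M_eye = D/f_e = 25/4 = 6.250.
Overall M = m_obj x M_eye = (-14.286)(6.250) = -89.29.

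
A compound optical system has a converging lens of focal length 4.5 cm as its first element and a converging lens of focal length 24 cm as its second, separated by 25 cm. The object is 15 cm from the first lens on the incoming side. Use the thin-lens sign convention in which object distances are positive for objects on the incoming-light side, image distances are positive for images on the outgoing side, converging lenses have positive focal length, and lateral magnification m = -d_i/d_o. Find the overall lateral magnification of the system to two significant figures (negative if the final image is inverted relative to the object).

-1.9

Lens 1: 1/d_i1 = 1/f_1 - 1/d_o1 = 1/4.5 - 1/15 = 0.15556 cm^-1, so d_i1 = 6.429 cm.
m_1 = -(6.429)/15 = -0.4286.
That image sits 18.571 cm in front of the second lens, so d_o2 = 18.571 cm.
Lens 2: 1/d_i2 = 1/f_2 - 1/d_o2 = 1/24 - 1/(18.571) = -0.01218 cm^-1, so d_i2 = -82.105 cm.
m_2 = -(-82.105)/(18.571) = 4.4211.
Total m = m_1 x m_2 = (-0.4286)(4.4211) = -1.8947.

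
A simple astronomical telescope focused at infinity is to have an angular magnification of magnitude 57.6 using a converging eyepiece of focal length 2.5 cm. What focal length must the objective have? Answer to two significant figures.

140 cm

|M| = f_obj/|f_eye|, so f_obj = |M| x |f_eye| = 57.6 x 2.5 = 144.000 cm.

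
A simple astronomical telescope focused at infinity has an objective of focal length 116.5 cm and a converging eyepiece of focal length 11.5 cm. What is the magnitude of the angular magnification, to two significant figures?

|M| = f_obj/|f_eye| = 116.5/11.5 = 10.130.

10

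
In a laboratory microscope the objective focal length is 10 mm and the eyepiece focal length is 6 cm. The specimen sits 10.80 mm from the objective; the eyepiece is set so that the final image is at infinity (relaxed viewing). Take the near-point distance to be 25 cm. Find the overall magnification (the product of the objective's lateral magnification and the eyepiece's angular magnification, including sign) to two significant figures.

-52

Convert to cm: f_obj = 10 mm = 1 cm; d_o = 10.80 mm = 1.08 cm.
Objective: 1/d_i = 1/f_obj - 1/d_o = 1/1 - 1/1.08 = 0.07407 cm^-1, so d_i = 13.500 cm.
m_obj = -d_i/d_o = -13.500/1.08 = -12.500.
Eyepiece angular magnification (image at infinity): M_eye = D/f_e = 25/6 = 4.167.
Overall M = m_obj x M_eye = (-12.500)(4.167) = -52.08.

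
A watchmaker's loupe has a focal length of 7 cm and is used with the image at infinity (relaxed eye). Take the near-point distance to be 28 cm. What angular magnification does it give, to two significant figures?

4.0

M = D/f = 28/7 = 4.000.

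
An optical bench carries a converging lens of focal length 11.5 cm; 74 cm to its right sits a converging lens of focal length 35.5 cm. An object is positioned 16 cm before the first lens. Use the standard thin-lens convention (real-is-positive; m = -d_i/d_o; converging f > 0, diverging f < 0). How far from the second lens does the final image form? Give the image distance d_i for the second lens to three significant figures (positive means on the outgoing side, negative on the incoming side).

First lens: d_i1 = 1/(1/11.5 - 1/16) = 40.889 cm.
That image sits 33.111 cm in front of the second lens, so d_o2 = 33.111 cm.
Second lens: d_i2 = 1/(1/35.5 - 1/(33.111)) = -492.047 cm.

-492 cm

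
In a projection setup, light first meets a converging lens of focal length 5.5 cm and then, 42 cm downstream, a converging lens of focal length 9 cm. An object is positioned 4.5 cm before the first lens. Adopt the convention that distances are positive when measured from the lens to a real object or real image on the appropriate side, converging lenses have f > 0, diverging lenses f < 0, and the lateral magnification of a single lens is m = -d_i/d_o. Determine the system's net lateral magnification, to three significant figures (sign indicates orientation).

-0.857

Lens 1: 1/d_i1 = 1/f_1 - 1/d_o1 = 1/5.5 - 1/4.5 = -0.04040 cm^-1, so d_i1 = -24.750 cm.
m_1 = -(-24.750)/4.5 = 5.5000.
With d_i1 < 0 the first image is virtual and lies on the object side; the object distance for lens 2 is d_o2 = 42 - (-24.750) = 66.750 cm.
Lens 2: 1/d_i2 = 1/f_2 - 1/d_o2 = 1/9 - 1/(66.750) = 0.09613 cm^-1, so d_i2 = 10.403 cm.
m_2 = -(10.403)/(66.750) = -0.1558.
Overall magnification: m = m_1 m_2 = -0.8571.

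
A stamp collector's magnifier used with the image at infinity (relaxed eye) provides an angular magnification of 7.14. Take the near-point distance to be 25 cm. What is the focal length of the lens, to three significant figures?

3.50 cm

For the image at infinity, M = D/f.
f = D/M = 25/7.14 = 3.501 cm.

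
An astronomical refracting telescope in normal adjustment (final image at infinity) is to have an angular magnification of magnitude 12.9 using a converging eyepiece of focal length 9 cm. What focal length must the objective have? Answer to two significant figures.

|M| = f_obj/|f_eye|, so f_obj = |M| x |f_eye| = 12.9 x 9 = 116.100 cm.

120 cm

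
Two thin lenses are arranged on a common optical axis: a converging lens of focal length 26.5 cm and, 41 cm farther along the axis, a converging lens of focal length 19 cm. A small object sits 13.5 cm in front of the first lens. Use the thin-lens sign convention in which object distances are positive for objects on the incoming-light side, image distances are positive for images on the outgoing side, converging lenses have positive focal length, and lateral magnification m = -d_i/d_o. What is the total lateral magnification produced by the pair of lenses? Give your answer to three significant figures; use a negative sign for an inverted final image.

-0.782

First lens: d_i1 = 1/(1/26.5 - 1/13.5) = -27.519 cm.
m_1 = -(-27.519)/13.5 = 2.0385.
With d_i1 < 0 the first image is virtual and lies on the object side; the object distance for lens 2 is d_o2 = 41 - (-27.519) = 68.519 cm.
Second lens: d_i2 = 1/(1/19 - 1/(68.519)) = 26.290 cm.
m_2 = -(26.290)/(68.519) = -0.3837.
Overall magnification: m = m_1 m_2 = -0.7821.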